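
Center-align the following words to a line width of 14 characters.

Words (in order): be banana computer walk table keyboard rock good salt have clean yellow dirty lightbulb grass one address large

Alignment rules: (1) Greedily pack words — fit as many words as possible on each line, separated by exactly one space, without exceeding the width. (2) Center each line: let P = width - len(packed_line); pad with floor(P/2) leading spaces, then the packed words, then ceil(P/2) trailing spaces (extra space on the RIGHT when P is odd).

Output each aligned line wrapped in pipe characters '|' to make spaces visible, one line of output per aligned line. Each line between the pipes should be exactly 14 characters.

Line 1: ['be', 'banana'] (min_width=9, slack=5)
Line 2: ['computer', 'walk'] (min_width=13, slack=1)
Line 3: ['table', 'keyboard'] (min_width=14, slack=0)
Line 4: ['rock', 'good', 'salt'] (min_width=14, slack=0)
Line 5: ['have', 'clean'] (min_width=10, slack=4)
Line 6: ['yellow', 'dirty'] (min_width=12, slack=2)
Line 7: ['lightbulb'] (min_width=9, slack=5)
Line 8: ['grass', 'one'] (min_width=9, slack=5)
Line 9: ['address', 'large'] (min_width=13, slack=1)

Answer: |  be banana   |
|computer walk |
|table keyboard|
|rock good salt|
|  have clean  |
| yellow dirty |
|  lightbulb   |
|  grass one   |
|address large |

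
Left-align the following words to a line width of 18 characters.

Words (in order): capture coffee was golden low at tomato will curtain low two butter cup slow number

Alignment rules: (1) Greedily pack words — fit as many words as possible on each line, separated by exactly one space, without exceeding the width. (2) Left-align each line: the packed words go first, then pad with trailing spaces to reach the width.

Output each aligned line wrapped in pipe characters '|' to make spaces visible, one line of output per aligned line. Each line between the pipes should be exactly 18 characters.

Answer: |capture coffee was|
|golden low at     |
|tomato will       |
|curtain low two   |
|butter cup slow   |
|number            |

Derivation:
Line 1: ['capture', 'coffee', 'was'] (min_width=18, slack=0)
Line 2: ['golden', 'low', 'at'] (min_width=13, slack=5)
Line 3: ['tomato', 'will'] (min_width=11, slack=7)
Line 4: ['curtain', 'low', 'two'] (min_width=15, slack=3)
Line 5: ['butter', 'cup', 'slow'] (min_width=15, slack=3)
Line 6: ['number'] (min_width=6, slack=12)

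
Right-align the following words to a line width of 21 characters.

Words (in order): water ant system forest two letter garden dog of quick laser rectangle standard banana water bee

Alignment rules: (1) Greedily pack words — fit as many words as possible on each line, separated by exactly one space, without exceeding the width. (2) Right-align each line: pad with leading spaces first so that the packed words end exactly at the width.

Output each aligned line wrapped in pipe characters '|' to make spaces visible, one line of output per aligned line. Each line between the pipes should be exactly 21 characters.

Answer: |     water ant system|
|    forest two letter|
|  garden dog of quick|
|      laser rectangle|
|standard banana water|
|                  bee|

Derivation:
Line 1: ['water', 'ant', 'system'] (min_width=16, slack=5)
Line 2: ['forest', 'two', 'letter'] (min_width=17, slack=4)
Line 3: ['garden', 'dog', 'of', 'quick'] (min_width=19, slack=2)
Line 4: ['laser', 'rectangle'] (min_width=15, slack=6)
Line 5: ['standard', 'banana', 'water'] (min_width=21, slack=0)
Line 6: ['bee'] (min_width=3, slack=18)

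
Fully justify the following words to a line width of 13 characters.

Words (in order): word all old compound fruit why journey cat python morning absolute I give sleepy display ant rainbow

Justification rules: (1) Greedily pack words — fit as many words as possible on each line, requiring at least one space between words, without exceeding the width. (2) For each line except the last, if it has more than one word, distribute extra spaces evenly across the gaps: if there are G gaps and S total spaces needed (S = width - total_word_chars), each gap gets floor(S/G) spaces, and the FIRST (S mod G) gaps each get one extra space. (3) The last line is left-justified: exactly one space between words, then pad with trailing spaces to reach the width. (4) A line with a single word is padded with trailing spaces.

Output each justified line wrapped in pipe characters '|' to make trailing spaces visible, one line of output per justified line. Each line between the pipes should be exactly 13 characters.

Answer: |word  all old|
|compound     |
|fruit     why|
|journey   cat|
|python       |
|morning      |
|absolute    I|
|give   sleepy|
|display   ant|
|rainbow      |

Derivation:
Line 1: ['word', 'all', 'old'] (min_width=12, slack=1)
Line 2: ['compound'] (min_width=8, slack=5)
Line 3: ['fruit', 'why'] (min_width=9, slack=4)
Line 4: ['journey', 'cat'] (min_width=11, slack=2)
Line 5: ['python'] (min_width=6, slack=7)
Line 6: ['morning'] (min_width=7, slack=6)
Line 7: ['absolute', 'I'] (min_width=10, slack=3)
Line 8: ['give', 'sleepy'] (min_width=11, slack=2)
Line 9: ['display', 'ant'] (min_width=11, slack=2)
Line 10: ['rainbow'] (min_width=7, slack=6)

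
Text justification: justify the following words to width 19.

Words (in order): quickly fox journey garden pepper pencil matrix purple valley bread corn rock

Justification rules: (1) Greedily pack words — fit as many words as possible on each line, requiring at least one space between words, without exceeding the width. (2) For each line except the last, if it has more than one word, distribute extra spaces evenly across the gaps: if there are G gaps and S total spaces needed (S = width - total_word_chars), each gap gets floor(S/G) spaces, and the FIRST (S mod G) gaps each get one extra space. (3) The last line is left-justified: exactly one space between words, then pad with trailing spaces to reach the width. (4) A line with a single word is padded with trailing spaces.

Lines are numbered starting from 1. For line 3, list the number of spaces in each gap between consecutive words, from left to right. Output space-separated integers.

Answer: 7

Derivation:
Line 1: ['quickly', 'fox', 'journey'] (min_width=19, slack=0)
Line 2: ['garden', 'pepper'] (min_width=13, slack=6)
Line 3: ['pencil', 'matrix'] (min_width=13, slack=6)
Line 4: ['purple', 'valley', 'bread'] (min_width=19, slack=0)
Line 5: ['corn', 'rock'] (min_width=9, slack=10)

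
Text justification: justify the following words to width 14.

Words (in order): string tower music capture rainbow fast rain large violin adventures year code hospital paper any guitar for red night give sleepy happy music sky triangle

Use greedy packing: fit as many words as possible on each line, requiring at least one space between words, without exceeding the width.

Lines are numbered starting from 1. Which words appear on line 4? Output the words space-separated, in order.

Line 1: ['string', 'tower'] (min_width=12, slack=2)
Line 2: ['music', 'capture'] (min_width=13, slack=1)
Line 3: ['rainbow', 'fast'] (min_width=12, slack=2)
Line 4: ['rain', 'large'] (min_width=10, slack=4)
Line 5: ['violin'] (min_width=6, slack=8)
Line 6: ['adventures'] (min_width=10, slack=4)
Line 7: ['year', 'code'] (min_width=9, slack=5)
Line 8: ['hospital', 'paper'] (min_width=14, slack=0)
Line 9: ['any', 'guitar', 'for'] (min_width=14, slack=0)
Line 10: ['red', 'night', 'give'] (min_width=14, slack=0)
Line 11: ['sleepy', 'happy'] (min_width=12, slack=2)
Line 12: ['music', 'sky'] (min_width=9, slack=5)
Line 13: ['triangle'] (min_width=8, slack=6)

Answer: rain large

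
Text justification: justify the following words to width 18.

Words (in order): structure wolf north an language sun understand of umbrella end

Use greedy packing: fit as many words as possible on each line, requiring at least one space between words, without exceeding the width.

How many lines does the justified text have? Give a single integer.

Line 1: ['structure', 'wolf'] (min_width=14, slack=4)
Line 2: ['north', 'an', 'language'] (min_width=17, slack=1)
Line 3: ['sun', 'understand', 'of'] (min_width=17, slack=1)
Line 4: ['umbrella', 'end'] (min_width=12, slack=6)
Total lines: 4

Answer: 4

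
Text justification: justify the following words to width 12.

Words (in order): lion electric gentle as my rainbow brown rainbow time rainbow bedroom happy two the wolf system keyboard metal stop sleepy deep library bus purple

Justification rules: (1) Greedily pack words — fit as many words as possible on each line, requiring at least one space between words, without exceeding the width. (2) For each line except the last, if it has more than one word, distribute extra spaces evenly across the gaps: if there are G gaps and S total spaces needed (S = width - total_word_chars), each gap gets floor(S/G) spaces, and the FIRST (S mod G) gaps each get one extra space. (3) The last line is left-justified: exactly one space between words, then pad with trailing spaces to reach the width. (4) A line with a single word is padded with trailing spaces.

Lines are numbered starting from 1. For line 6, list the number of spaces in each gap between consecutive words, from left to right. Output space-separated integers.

Answer: 1

Derivation:
Line 1: ['lion'] (min_width=4, slack=8)
Line 2: ['electric'] (min_width=8, slack=4)
Line 3: ['gentle', 'as', 'my'] (min_width=12, slack=0)
Line 4: ['rainbow'] (min_width=7, slack=5)
Line 5: ['brown'] (min_width=5, slack=7)
Line 6: ['rainbow', 'time'] (min_width=12, slack=0)
Line 7: ['rainbow'] (min_width=7, slack=5)
Line 8: ['bedroom'] (min_width=7, slack=5)
Line 9: ['happy', 'two'] (min_width=9, slack=3)
Line 10: ['the', 'wolf'] (min_width=8, slack=4)
Line 11: ['system'] (min_width=6, slack=6)
Line 12: ['keyboard'] (min_width=8, slack=4)
Line 13: ['metal', 'stop'] (min_width=10, slack=2)
Line 14: ['sleepy', 'deep'] (min_width=11, slack=1)
Line 15: ['library', 'bus'] (min_width=11, slack=1)
Line 16: ['purple'] (min_width=6, slack=6)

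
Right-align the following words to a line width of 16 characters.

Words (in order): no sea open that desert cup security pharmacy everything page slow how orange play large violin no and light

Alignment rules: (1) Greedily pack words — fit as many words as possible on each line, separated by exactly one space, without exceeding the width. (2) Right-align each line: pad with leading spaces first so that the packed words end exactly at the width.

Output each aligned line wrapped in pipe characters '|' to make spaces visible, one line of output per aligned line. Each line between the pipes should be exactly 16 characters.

Line 1: ['no', 'sea', 'open', 'that'] (min_width=16, slack=0)
Line 2: ['desert', 'cup'] (min_width=10, slack=6)
Line 3: ['security'] (min_width=8, slack=8)
Line 4: ['pharmacy'] (min_width=8, slack=8)
Line 5: ['everything', 'page'] (min_width=15, slack=1)
Line 6: ['slow', 'how', 'orange'] (min_width=15, slack=1)
Line 7: ['play', 'large'] (min_width=10, slack=6)
Line 8: ['violin', 'no', 'and'] (min_width=13, slack=3)
Line 9: ['light'] (min_width=5, slack=11)

Answer: |no sea open that|
|      desert cup|
|        security|
|        pharmacy|
| everything page|
| slow how orange|
|      play large|
|   violin no and|
|           light|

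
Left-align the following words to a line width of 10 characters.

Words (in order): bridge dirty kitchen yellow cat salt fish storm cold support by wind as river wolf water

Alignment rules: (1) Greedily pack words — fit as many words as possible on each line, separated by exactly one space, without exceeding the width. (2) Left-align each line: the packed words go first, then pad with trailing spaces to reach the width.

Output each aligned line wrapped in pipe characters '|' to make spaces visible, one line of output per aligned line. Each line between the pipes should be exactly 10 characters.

Answer: |bridge    |
|dirty     |
|kitchen   |
|yellow cat|
|salt fish |
|storm cold|
|support by|
|wind as   |
|river wolf|
|water     |

Derivation:
Line 1: ['bridge'] (min_width=6, slack=4)
Line 2: ['dirty'] (min_width=5, slack=5)
Line 3: ['kitchen'] (min_width=7, slack=3)
Line 4: ['yellow', 'cat'] (min_width=10, slack=0)
Line 5: ['salt', 'fish'] (min_width=9, slack=1)
Line 6: ['storm', 'cold'] (min_width=10, slack=0)
Line 7: ['support', 'by'] (min_width=10, slack=0)
Line 8: ['wind', 'as'] (min_width=7, slack=3)
Line 9: ['river', 'wolf'] (min_width=10, slack=0)
Line 10: ['water'] (min_width=5, slack=5)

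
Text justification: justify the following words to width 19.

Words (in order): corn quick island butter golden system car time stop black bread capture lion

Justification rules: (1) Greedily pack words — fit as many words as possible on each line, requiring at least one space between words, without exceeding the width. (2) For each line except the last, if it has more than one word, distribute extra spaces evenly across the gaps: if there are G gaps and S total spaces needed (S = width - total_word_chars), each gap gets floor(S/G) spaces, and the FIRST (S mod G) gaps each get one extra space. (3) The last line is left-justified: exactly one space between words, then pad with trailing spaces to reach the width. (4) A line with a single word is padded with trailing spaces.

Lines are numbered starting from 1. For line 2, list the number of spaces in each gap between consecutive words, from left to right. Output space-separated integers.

Answer: 7

Derivation:
Line 1: ['corn', 'quick', 'island'] (min_width=17, slack=2)
Line 2: ['butter', 'golden'] (min_width=13, slack=6)
Line 3: ['system', 'car', 'time'] (min_width=15, slack=4)
Line 4: ['stop', 'black', 'bread'] (min_width=16, slack=3)
Line 5: ['capture', 'lion'] (min_width=12, slack=7)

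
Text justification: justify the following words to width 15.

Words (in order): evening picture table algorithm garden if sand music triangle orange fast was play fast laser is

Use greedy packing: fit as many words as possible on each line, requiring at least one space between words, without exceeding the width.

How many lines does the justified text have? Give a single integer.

Line 1: ['evening', 'picture'] (min_width=15, slack=0)
Line 2: ['table', 'algorithm'] (min_width=15, slack=0)
Line 3: ['garden', 'if', 'sand'] (min_width=14, slack=1)
Line 4: ['music', 'triangle'] (min_width=14, slack=1)
Line 5: ['orange', 'fast', 'was'] (min_width=15, slack=0)
Line 6: ['play', 'fast', 'laser'] (min_width=15, slack=0)
Line 7: ['is'] (min_width=2, slack=13)
Total lines: 7

Answer: 7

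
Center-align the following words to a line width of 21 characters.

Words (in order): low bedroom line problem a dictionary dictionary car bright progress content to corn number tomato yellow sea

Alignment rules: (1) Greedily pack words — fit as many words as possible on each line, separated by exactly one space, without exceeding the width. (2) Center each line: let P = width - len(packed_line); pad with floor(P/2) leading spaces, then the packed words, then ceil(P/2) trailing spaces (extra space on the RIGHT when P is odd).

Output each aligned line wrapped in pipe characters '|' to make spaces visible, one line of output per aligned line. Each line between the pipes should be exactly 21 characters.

Line 1: ['low', 'bedroom', 'line'] (min_width=16, slack=5)
Line 2: ['problem', 'a', 'dictionary'] (min_width=20, slack=1)
Line 3: ['dictionary', 'car', 'bright'] (min_width=21, slack=0)
Line 4: ['progress', 'content', 'to'] (min_width=19, slack=2)
Line 5: ['corn', 'number', 'tomato'] (min_width=18, slack=3)
Line 6: ['yellow', 'sea'] (min_width=10, slack=11)

Answer: |  low bedroom line   |
|problem a dictionary |
|dictionary car bright|
| progress content to |
| corn number tomato  |
|     yellow sea      |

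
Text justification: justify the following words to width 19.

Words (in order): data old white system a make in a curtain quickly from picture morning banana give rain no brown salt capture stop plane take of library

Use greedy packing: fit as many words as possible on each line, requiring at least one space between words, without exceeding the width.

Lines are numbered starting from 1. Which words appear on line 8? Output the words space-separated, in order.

Answer: take of library

Derivation:
Line 1: ['data', 'old', 'white'] (min_width=14, slack=5)
Line 2: ['system', 'a', 'make', 'in', 'a'] (min_width=18, slack=1)
Line 3: ['curtain', 'quickly'] (min_width=15, slack=4)
Line 4: ['from', 'picture'] (min_width=12, slack=7)
Line 5: ['morning', 'banana', 'give'] (min_width=19, slack=0)
Line 6: ['rain', 'no', 'brown', 'salt'] (min_width=18, slack=1)
Line 7: ['capture', 'stop', 'plane'] (min_width=18, slack=1)
Line 8: ['take', 'of', 'library'] (min_width=15, slack=4)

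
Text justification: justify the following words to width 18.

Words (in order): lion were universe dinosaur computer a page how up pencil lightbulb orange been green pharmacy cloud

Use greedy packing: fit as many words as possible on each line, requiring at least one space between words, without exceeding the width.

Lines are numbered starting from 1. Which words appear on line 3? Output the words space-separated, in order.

Line 1: ['lion', 'were', 'universe'] (min_width=18, slack=0)
Line 2: ['dinosaur', 'computer'] (min_width=17, slack=1)
Line 3: ['a', 'page', 'how', 'up'] (min_width=13, slack=5)
Line 4: ['pencil', 'lightbulb'] (min_width=16, slack=2)
Line 5: ['orange', 'been', 'green'] (min_width=17, slack=1)
Line 6: ['pharmacy', 'cloud'] (min_width=14, slack=4)

Answer: a page how up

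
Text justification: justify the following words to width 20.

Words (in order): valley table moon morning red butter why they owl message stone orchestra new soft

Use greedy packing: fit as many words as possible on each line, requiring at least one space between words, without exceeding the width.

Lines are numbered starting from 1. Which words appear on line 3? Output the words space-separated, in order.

Answer: why they owl message

Derivation:
Line 1: ['valley', 'table', 'moon'] (min_width=17, slack=3)
Line 2: ['morning', 'red', 'butter'] (min_width=18, slack=2)
Line 3: ['why', 'they', 'owl', 'message'] (min_width=20, slack=0)
Line 4: ['stone', 'orchestra', 'new'] (min_width=19, slack=1)
Line 5: ['soft'] (min_width=4, slack=16)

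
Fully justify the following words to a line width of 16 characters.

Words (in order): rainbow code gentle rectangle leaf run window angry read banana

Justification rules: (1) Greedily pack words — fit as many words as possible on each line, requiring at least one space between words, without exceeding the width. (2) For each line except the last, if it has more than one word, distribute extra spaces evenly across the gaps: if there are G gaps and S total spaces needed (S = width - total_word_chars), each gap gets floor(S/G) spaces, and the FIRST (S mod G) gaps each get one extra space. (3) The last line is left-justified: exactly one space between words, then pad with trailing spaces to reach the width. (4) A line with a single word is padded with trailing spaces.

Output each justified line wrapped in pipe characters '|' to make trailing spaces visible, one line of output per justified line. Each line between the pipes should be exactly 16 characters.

Answer: |rainbow     code|
|gentle rectangle|
|leaf  run window|
|angry       read|
|banana          |

Derivation:
Line 1: ['rainbow', 'code'] (min_width=12, slack=4)
Line 2: ['gentle', 'rectangle'] (min_width=16, slack=0)
Line 3: ['leaf', 'run', 'window'] (min_width=15, slack=1)
Line 4: ['angry', 'read'] (min_width=10, slack=6)
Line 5: ['banana'] (min_width=6, slack=10)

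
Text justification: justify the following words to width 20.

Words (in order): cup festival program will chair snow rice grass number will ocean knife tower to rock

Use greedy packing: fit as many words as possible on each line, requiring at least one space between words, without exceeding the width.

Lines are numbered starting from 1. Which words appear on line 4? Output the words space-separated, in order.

Answer: ocean knife tower to

Derivation:
Line 1: ['cup', 'festival', 'program'] (min_width=20, slack=0)
Line 2: ['will', 'chair', 'snow', 'rice'] (min_width=20, slack=0)
Line 3: ['grass', 'number', 'will'] (min_width=17, slack=3)
Line 4: ['ocean', 'knife', 'tower', 'to'] (min_width=20, slack=0)
Line 5: ['rock'] (min_width=4, slack=16)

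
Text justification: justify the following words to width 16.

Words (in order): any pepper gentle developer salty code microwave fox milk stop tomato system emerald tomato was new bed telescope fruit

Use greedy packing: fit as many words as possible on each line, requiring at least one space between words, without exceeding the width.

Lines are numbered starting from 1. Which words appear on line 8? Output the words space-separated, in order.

Line 1: ['any', 'pepper'] (min_width=10, slack=6)
Line 2: ['gentle', 'developer'] (min_width=16, slack=0)
Line 3: ['salty', 'code'] (min_width=10, slack=6)
Line 4: ['microwave', 'fox'] (min_width=13, slack=3)
Line 5: ['milk', 'stop', 'tomato'] (min_width=16, slack=0)
Line 6: ['system', 'emerald'] (min_width=14, slack=2)
Line 7: ['tomato', 'was', 'new'] (min_width=14, slack=2)
Line 8: ['bed', 'telescope'] (min_width=13, slack=3)
Line 9: ['fruit'] (min_width=5, slack=11)

Answer: bed telescope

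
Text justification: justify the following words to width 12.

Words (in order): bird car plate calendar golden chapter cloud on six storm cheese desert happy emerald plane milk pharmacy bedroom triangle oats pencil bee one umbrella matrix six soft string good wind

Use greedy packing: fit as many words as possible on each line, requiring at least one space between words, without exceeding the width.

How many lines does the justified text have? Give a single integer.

Answer: 19

Derivation:
Line 1: ['bird', 'car'] (min_width=8, slack=4)
Line 2: ['plate'] (min_width=5, slack=7)
Line 3: ['calendar'] (min_width=8, slack=4)
Line 4: ['golden'] (min_width=6, slack=6)
Line 5: ['chapter'] (min_width=7, slack=5)
Line 6: ['cloud', 'on', 'six'] (min_width=12, slack=0)
Line 7: ['storm', 'cheese'] (min_width=12, slack=0)
Line 8: ['desert', 'happy'] (min_width=12, slack=0)
Line 9: ['emerald'] (min_width=7, slack=5)
Line 10: ['plane', 'milk'] (min_width=10, slack=2)
Line 11: ['pharmacy'] (min_width=8, slack=4)
Line 12: ['bedroom'] (min_width=7, slack=5)
Line 13: ['triangle'] (min_width=8, slack=4)
Line 14: ['oats', 'pencil'] (min_width=11, slack=1)
Line 15: ['bee', 'one'] (min_width=7, slack=5)
Line 16: ['umbrella'] (min_width=8, slack=4)
Line 17: ['matrix', 'six'] (min_width=10, slack=2)
Line 18: ['soft', 'string'] (min_width=11, slack=1)
Line 19: ['good', 'wind'] (min_width=9, slack=3)
Total lines: 19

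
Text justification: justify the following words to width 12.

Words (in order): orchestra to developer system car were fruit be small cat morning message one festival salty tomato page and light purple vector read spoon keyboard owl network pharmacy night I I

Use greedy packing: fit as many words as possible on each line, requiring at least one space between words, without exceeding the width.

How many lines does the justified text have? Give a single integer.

Line 1: ['orchestra', 'to'] (min_width=12, slack=0)
Line 2: ['developer'] (min_width=9, slack=3)
Line 3: ['system', 'car'] (min_width=10, slack=2)
Line 4: ['were', 'fruit'] (min_width=10, slack=2)
Line 5: ['be', 'small', 'cat'] (min_width=12, slack=0)
Line 6: ['morning'] (min_width=7, slack=5)
Line 7: ['message', 'one'] (min_width=11, slack=1)
Line 8: ['festival'] (min_width=8, slack=4)
Line 9: ['salty', 'tomato'] (min_width=12, slack=0)
Line 10: ['page', 'and'] (min_width=8, slack=4)
Line 11: ['light', 'purple'] (min_width=12, slack=0)
Line 12: ['vector', 'read'] (min_width=11, slack=1)
Line 13: ['spoon'] (min_width=5, slack=7)
Line 14: ['keyboard', 'owl'] (min_width=12, slack=0)
Line 15: ['network'] (min_width=7, slack=5)
Line 16: ['pharmacy'] (min_width=8, slack=4)
Line 17: ['night', 'I', 'I'] (min_width=9, slack=3)
Total lines: 17

Answer: 17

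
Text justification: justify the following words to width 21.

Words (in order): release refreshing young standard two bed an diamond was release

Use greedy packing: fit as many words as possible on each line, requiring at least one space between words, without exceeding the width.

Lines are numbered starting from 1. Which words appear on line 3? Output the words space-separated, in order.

Answer: bed an diamond was

Derivation:
Line 1: ['release', 'refreshing'] (min_width=18, slack=3)
Line 2: ['young', 'standard', 'two'] (min_width=18, slack=3)
Line 3: ['bed', 'an', 'diamond', 'was'] (min_width=18, slack=3)
Line 4: ['release'] (min_width=7, slack=14)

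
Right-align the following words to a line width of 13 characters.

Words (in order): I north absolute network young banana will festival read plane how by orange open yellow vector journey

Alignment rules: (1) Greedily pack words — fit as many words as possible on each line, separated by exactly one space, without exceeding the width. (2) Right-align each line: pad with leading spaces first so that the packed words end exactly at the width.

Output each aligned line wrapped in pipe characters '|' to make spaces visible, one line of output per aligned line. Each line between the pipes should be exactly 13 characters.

Answer: |      I north|
|     absolute|
|network young|
|  banana will|
|festival read|
| plane how by|
|  orange open|
|yellow vector|
|      journey|

Derivation:
Line 1: ['I', 'north'] (min_width=7, slack=6)
Line 2: ['absolute'] (min_width=8, slack=5)
Line 3: ['network', 'young'] (min_width=13, slack=0)
Line 4: ['banana', 'will'] (min_width=11, slack=2)
Line 5: ['festival', 'read'] (min_width=13, slack=0)
Line 6: ['plane', 'how', 'by'] (min_width=12, slack=1)
Line 7: ['orange', 'open'] (min_width=11, slack=2)
Line 8: ['yellow', 'vector'] (min_width=13, slack=0)
Line 9: ['journey'] (min_width=7, slack=6)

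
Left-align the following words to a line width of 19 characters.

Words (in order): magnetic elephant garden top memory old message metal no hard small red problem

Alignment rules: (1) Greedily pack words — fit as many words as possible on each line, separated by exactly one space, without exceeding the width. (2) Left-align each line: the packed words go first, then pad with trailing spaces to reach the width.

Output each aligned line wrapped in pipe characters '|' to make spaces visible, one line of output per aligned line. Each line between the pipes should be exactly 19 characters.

Line 1: ['magnetic', 'elephant'] (min_width=17, slack=2)
Line 2: ['garden', 'top', 'memory'] (min_width=17, slack=2)
Line 3: ['old', 'message', 'metal'] (min_width=17, slack=2)
Line 4: ['no', 'hard', 'small', 'red'] (min_width=17, slack=2)
Line 5: ['problem'] (min_width=7, slack=12)

Answer: |magnetic elephant  |
|garden top memory  |
|old message metal  |
|no hard small red  |
|problem            |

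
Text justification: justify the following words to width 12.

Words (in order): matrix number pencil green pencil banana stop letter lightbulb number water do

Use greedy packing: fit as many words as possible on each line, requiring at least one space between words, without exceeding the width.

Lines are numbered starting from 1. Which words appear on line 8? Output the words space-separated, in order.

Line 1: ['matrix'] (min_width=6, slack=6)
Line 2: ['number'] (min_width=6, slack=6)
Line 3: ['pencil', 'green'] (min_width=12, slack=0)
Line 4: ['pencil'] (min_width=6, slack=6)
Line 5: ['banana', 'stop'] (min_width=11, slack=1)
Line 6: ['letter'] (min_width=6, slack=6)
Line 7: ['lightbulb'] (min_width=9, slack=3)
Line 8: ['number', 'water'] (min_width=12, slack=0)
Line 9: ['do'] (min_width=2, slack=10)

Answer: number water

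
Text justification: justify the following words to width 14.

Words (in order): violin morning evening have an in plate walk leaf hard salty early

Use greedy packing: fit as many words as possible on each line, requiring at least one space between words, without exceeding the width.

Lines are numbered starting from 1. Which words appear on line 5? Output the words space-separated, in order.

Line 1: ['violin', 'morning'] (min_width=14, slack=0)
Line 2: ['evening', 'have'] (min_width=12, slack=2)
Line 3: ['an', 'in', 'plate'] (min_width=11, slack=3)
Line 4: ['walk', 'leaf', 'hard'] (min_width=14, slack=0)
Line 5: ['salty', 'early'] (min_width=11, slack=3)

Answer: salty early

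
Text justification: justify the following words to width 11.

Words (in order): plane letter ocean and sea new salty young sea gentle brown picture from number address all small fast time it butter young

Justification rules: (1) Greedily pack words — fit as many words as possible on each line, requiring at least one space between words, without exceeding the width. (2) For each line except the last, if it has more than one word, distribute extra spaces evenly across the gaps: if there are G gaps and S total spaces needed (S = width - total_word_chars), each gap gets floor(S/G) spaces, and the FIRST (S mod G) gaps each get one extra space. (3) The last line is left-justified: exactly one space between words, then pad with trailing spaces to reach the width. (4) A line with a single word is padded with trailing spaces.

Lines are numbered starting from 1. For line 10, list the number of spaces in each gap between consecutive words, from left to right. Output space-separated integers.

Answer: 1

Derivation:
Line 1: ['plane'] (min_width=5, slack=6)
Line 2: ['letter'] (min_width=6, slack=5)
Line 3: ['ocean', 'and'] (min_width=9, slack=2)
Line 4: ['sea', 'new'] (min_width=7, slack=4)
Line 5: ['salty', 'young'] (min_width=11, slack=0)
Line 6: ['sea', 'gentle'] (min_width=10, slack=1)
Line 7: ['brown'] (min_width=5, slack=6)
Line 8: ['picture'] (min_width=7, slack=4)
Line 9: ['from', 'number'] (min_width=11, slack=0)
Line 10: ['address', 'all'] (min_width=11, slack=0)
Line 11: ['small', 'fast'] (min_width=10, slack=1)
Line 12: ['time', 'it'] (min_width=7, slack=4)
Line 13: ['butter'] (min_width=6, slack=5)
Line 14: ['young'] (min_width=5, slack=6)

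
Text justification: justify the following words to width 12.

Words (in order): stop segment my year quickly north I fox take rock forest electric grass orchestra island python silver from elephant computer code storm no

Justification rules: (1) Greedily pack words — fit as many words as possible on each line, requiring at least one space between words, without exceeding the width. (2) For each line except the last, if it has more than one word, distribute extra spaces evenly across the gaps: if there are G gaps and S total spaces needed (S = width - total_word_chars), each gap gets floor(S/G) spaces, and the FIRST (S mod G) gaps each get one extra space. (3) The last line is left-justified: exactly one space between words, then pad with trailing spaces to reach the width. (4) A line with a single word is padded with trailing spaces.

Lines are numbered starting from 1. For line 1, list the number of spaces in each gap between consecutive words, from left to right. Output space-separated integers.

Answer: 1

Derivation:
Line 1: ['stop', 'segment'] (min_width=12, slack=0)
Line 2: ['my', 'year'] (min_width=7, slack=5)
Line 3: ['quickly'] (min_width=7, slack=5)
Line 4: ['north', 'I', 'fox'] (min_width=11, slack=1)
Line 5: ['take', 'rock'] (min_width=9, slack=3)
Line 6: ['forest'] (min_width=6, slack=6)
Line 7: ['electric'] (min_width=8, slack=4)
Line 8: ['grass'] (min_width=5, slack=7)
Line 9: ['orchestra'] (min_width=9, slack=3)
Line 10: ['island'] (min_width=6, slack=6)
Line 11: ['python'] (min_width=6, slack=6)
Line 12: ['silver', 'from'] (min_width=11, slack=1)
Line 13: ['elephant'] (min_width=8, slack=4)
Line 14: ['computer'] (min_width=8, slack=4)
Line 15: ['code', 'storm'] (min_width=10, slack=2)
Line 16: ['no'] (min_width=2, slack=10)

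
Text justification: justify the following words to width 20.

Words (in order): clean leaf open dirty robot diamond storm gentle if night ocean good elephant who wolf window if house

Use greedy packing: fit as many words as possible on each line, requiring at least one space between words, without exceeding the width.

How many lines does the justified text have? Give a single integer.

Answer: 6

Derivation:
Line 1: ['clean', 'leaf', 'open'] (min_width=15, slack=5)
Line 2: ['dirty', 'robot', 'diamond'] (min_width=19, slack=1)
Line 3: ['storm', 'gentle', 'if'] (min_width=15, slack=5)
Line 4: ['night', 'ocean', 'good'] (min_width=16, slack=4)
Line 5: ['elephant', 'who', 'wolf'] (min_width=17, slack=3)
Line 6: ['window', 'if', 'house'] (min_width=15, slack=5)
Total lines: 6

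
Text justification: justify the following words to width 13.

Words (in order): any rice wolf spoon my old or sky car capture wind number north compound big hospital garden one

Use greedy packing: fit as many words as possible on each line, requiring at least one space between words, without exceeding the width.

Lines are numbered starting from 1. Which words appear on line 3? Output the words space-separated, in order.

Line 1: ['any', 'rice', 'wolf'] (min_width=13, slack=0)
Line 2: ['spoon', 'my', 'old'] (min_width=12, slack=1)
Line 3: ['or', 'sky', 'car'] (min_width=10, slack=3)
Line 4: ['capture', 'wind'] (min_width=12, slack=1)
Line 5: ['number', 'north'] (min_width=12, slack=1)
Line 6: ['compound', 'big'] (min_width=12, slack=1)
Line 7: ['hospital'] (min_width=8, slack=5)
Line 8: ['garden', 'one'] (min_width=10, slack=3)

Answer: or sky car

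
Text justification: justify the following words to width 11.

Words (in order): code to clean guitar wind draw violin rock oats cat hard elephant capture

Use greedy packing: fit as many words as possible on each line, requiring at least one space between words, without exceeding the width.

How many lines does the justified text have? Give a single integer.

Line 1: ['code', 'to'] (min_width=7, slack=4)
Line 2: ['clean'] (min_width=5, slack=6)
Line 3: ['guitar', 'wind'] (min_width=11, slack=0)
Line 4: ['draw', 'violin'] (min_width=11, slack=0)
Line 5: ['rock', 'oats'] (min_width=9, slack=2)
Line 6: ['cat', 'hard'] (min_width=8, slack=3)
Line 7: ['elephant'] (min_width=8, slack=3)
Line 8: ['capture'] (min_width=7, slack=4)
Total lines: 8

Answer: 8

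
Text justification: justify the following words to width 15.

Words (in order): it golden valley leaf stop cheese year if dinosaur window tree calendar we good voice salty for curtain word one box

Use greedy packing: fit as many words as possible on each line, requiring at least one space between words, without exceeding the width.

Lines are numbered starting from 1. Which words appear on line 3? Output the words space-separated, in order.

Line 1: ['it', 'golden'] (min_width=9, slack=6)
Line 2: ['valley', 'leaf'] (min_width=11, slack=4)
Line 3: ['stop', 'cheese'] (min_width=11, slack=4)
Line 4: ['year', 'if'] (min_width=7, slack=8)
Line 5: ['dinosaur', 'window'] (min_width=15, slack=0)
Line 6: ['tree', 'calendar'] (min_width=13, slack=2)
Line 7: ['we', 'good', 'voice'] (min_width=13, slack=2)
Line 8: ['salty', 'for'] (min_width=9, slack=6)
Line 9: ['curtain', 'word'] (min_width=12, slack=3)
Line 10: ['one', 'box'] (min_width=7, slack=8)

Answer: stop cheese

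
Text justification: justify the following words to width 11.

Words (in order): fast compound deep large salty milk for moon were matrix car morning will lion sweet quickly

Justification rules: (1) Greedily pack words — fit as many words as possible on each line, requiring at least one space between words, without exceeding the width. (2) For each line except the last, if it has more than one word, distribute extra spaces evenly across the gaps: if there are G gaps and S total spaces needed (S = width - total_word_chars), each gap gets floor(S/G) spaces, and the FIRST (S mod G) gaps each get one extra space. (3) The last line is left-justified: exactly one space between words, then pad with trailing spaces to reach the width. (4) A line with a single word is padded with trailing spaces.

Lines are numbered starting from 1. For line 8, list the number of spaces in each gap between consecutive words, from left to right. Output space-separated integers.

Line 1: ['fast'] (min_width=4, slack=7)
Line 2: ['compound'] (min_width=8, slack=3)
Line 3: ['deep', 'large'] (min_width=10, slack=1)
Line 4: ['salty', 'milk'] (min_width=10, slack=1)
Line 5: ['for', 'moon'] (min_width=8, slack=3)
Line 6: ['were', 'matrix'] (min_width=11, slack=0)
Line 7: ['car', 'morning'] (min_width=11, slack=0)
Line 8: ['will', 'lion'] (min_width=9, slack=2)
Line 9: ['sweet'] (min_width=5, slack=6)
Line 10: ['quickly'] (min_width=7, slack=4)

Answer: 3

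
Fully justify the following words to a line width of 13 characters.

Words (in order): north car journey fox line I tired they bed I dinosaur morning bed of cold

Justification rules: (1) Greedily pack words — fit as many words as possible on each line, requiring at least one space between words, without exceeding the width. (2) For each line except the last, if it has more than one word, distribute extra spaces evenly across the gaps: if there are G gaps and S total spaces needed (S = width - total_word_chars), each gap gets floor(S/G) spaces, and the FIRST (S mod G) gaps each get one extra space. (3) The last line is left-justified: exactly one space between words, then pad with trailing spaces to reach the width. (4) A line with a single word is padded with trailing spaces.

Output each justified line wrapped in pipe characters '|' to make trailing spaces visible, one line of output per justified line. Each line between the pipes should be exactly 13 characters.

Answer: |north     car|
|journey   fox|
|line  I tired|
|they   bed  I|
|dinosaur     |
|morning   bed|
|of cold      |

Derivation:
Line 1: ['north', 'car'] (min_width=9, slack=4)
Line 2: ['journey', 'fox'] (min_width=11, slack=2)
Line 3: ['line', 'I', 'tired'] (min_width=12, slack=1)
Line 4: ['they', 'bed', 'I'] (min_width=10, slack=3)
Line 5: ['dinosaur'] (min_width=8, slack=5)
Line 6: ['morning', 'bed'] (min_width=11, slack=2)
Line 7: ['of', 'cold'] (min_width=7, slack=6)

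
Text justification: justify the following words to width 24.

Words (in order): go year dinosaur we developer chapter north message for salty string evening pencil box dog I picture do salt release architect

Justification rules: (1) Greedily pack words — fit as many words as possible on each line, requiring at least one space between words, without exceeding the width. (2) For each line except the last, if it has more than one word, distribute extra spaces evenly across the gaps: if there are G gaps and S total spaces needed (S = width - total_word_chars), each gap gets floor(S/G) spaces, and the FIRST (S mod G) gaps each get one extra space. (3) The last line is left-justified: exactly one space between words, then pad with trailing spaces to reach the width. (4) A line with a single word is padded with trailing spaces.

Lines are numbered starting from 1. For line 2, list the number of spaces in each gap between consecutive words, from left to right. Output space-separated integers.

Answer: 2 1

Derivation:
Line 1: ['go', 'year', 'dinosaur', 'we'] (min_width=19, slack=5)
Line 2: ['developer', 'chapter', 'north'] (min_width=23, slack=1)
Line 3: ['message', 'for', 'salty', 'string'] (min_width=24, slack=0)
Line 4: ['evening', 'pencil', 'box', 'dog', 'I'] (min_width=24, slack=0)
Line 5: ['picture', 'do', 'salt', 'release'] (min_width=23, slack=1)
Line 6: ['architect'] (min_width=9, slack=15)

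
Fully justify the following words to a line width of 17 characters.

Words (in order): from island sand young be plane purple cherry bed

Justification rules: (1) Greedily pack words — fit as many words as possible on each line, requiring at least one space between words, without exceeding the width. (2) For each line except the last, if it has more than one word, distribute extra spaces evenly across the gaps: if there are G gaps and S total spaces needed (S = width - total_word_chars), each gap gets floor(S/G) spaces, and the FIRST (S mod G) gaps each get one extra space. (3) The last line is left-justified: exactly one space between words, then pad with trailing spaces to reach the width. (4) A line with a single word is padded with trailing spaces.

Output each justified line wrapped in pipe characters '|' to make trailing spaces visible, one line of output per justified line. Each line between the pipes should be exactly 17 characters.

Answer: |from  island sand|
|young   be  plane|
|purple cherry bed|

Derivation:
Line 1: ['from', 'island', 'sand'] (min_width=16, slack=1)
Line 2: ['young', 'be', 'plane'] (min_width=14, slack=3)
Line 3: ['purple', 'cherry', 'bed'] (min_width=17, slack=0)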